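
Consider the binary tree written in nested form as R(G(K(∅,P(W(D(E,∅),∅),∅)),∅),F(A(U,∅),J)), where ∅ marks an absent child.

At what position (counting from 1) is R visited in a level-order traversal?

Level-order visits nodes level by level from the root, left to right within each level.
Level 0: R
Level 1: G, F
Level 2: K, A, J
Level 3: P, U
Level 4: W
Level 5: D
Level 6: E
Full level-order sequence: R, G, F, K, A, J, P, U, W, D, E.

1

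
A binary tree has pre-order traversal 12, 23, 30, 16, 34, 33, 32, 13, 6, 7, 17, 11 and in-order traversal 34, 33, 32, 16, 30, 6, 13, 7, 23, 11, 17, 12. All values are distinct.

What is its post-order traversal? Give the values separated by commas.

32, 33, 34, 16, 6, 7, 13, 30, 11, 17, 23, 12

The first element of pre-order is the root; it splits in-order into left and right subtrees.
Root 12: left subtree has 11 nodes {34, 33, 32, 16, 30, 6, 13, 7, 23, 11, 17}, right has 0 { }.
  Root 23: left subtree has 8 nodes {34, 33, 32, 16, 30, 6, 13, 7}, right has 2 {11, 17}.
    Root 30: left subtree has 4 nodes {34, 33, 32, 16}, right has 3 {6, 13, 7}.
      Root 16: left subtree has 3 nodes {34, 33, 32}, right has 0 { }.
        Root 34: left subtree has 0 nodes { }, right has 2 {33, 32}.
          Root 33: left subtree has 0 nodes { }, right has 1 {32}.
      Root 13: left subtree has 1 node {6}, right has 1 {7}.
    Root 17: left subtree has 1 node {11}, right has 0 { }.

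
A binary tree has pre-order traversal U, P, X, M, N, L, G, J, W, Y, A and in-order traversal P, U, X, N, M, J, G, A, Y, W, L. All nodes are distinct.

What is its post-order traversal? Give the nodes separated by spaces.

The first element of pre-order is the root; it splits in-order into left and right subtrees.
Root U: left subtree has 1 node {P}, right has 9 {X, N, M, J, G, A, Y, W, L}.
  Root X: left subtree has 0 nodes { }, right has 8 {N, M, J, G, A, Y, W, L}.
    Root M: left subtree has 1 node {N}, right has 6 {J, G, A, Y, W, L}.
      Root L: left subtree has 5 nodes {J, G, A, Y, W}, right has 0 { }.
        Root G: left subtree has 1 node {J}, right has 3 {A, Y, W}.
          Root W: left subtree has 2 nodes {A, Y}, right has 0 { }.
            Root Y: left subtree has 1 node {A}, right has 0 { }.

P N J A Y W G L M X U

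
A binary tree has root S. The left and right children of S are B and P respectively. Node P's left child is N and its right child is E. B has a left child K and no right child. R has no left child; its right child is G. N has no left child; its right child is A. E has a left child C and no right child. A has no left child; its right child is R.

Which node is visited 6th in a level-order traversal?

Level-order visits nodes level by level from the root, left to right within each level.
Level 0: S
Level 1: B, P
Level 2: K, N, E
Level 3: A, C
Level 4: R
Level 5: G
Full level-order sequence: S, B, P, K, N, E, A, C, R, G.

E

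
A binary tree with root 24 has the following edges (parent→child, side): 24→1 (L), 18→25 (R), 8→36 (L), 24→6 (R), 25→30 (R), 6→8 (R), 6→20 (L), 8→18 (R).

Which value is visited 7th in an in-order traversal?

In-order visits the left subtree, then the node, then the right subtree.
At 24: go left to 1.
  1 is a leaf — visit 1.
Visit 24.
At 24: go right to 6.
  At 6: go left to 20.
    20 is a leaf — visit 20.
  Visit 6.
  At 6: go right to 8.
    At 8: go left to 36.
      36 is a leaf — visit 36.
    Visit 8.
    At 8: go right to 18.
      At 18: no left child.
      Visit 18.
      At 18: go right to 25.
        At 25: no left child.
        Visit 25.
        At 25: go right to 30.
          30 is a leaf — visit 30.
Full in-order sequence: 1, 24, 20, 6, 36, 8, 18, 25, 30.

18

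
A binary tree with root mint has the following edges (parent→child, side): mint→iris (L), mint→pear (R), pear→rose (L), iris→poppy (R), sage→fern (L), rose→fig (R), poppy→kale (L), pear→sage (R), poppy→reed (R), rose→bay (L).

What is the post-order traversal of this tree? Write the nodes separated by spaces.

Post-order visits the left subtree, then the right subtree, then the node.
At mint: go left to iris.
  At iris: no left child.
  At iris: go right to poppy.
    At poppy: go left to kale.
      kale is a leaf — visit kale.
    At poppy: go right to reed.
      reed is a leaf — visit reed.
    Visit poppy.
  Visit iris.
At mint: go right to pear.
  At pear: go left to rose.
    At rose: go left to bay.
      bay is a leaf — visit bay.
    At rose: go right to fig.
      fig is a leaf — visit fig.
    Visit rose.
  At pear: go right to sage.
    At sage: go left to fern.
      fern is a leaf — visit fern.
    At sage: no right child.
    Visit sage.
  Visit pear.
Visit mint.

kale reed poppy iris bay fig rose fern sage pear mint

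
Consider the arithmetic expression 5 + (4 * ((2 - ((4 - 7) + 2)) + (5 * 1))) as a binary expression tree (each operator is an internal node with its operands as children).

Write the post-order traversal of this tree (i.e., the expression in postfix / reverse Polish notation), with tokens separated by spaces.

Post-order on an expression tree gives postfix notation: for each operator, emit left operand, right operand, then the operator.

5 4 2 4 7 - 2 + - 5 1 * + * +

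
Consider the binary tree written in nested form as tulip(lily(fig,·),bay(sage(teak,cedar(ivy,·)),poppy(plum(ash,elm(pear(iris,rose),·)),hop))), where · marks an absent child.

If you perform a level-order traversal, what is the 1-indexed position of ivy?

11

Level-order visits nodes level by level from the root, left to right within each level.
Level 0: tulip
Level 1: lily, bay
Level 2: fig, sage, poppy
Level 3: teak, cedar, plum, hop
Level 4: ivy, ash, elm
Level 5: pear
Level 6: iris, rose
Full level-order sequence: tulip, lily, bay, fig, sage, poppy, teak, cedar, plum, hop, ivy, ash, elm, pear, iris, rose.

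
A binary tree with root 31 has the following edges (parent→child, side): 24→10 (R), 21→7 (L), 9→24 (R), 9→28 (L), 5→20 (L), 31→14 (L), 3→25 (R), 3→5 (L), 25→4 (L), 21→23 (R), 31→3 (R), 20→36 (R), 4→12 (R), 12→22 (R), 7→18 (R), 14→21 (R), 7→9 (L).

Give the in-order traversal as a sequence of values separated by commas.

14, 28, 9, 24, 10, 7, 18, 21, 23, 31, 20, 36, 5, 3, 4, 12, 22, 25

In-order visits the left subtree, then the node, then the right subtree.
At 31: go left to 14.
  At 14: no left child.
  Visit 14.
  At 14: go right to 21.
    At 21: go left to 7.
      At 7: go left to 9.
        At 9: go left to 28.
          28 is a leaf — visit 28.
        Visit 9.
        At 9: go right to 24.
          At 24: no left child.
          Visit 24.
          At 24: go right to 10.
            10 is a leaf — visit 10.
      Visit 7.
      At 7: go right to 18.
        18 is a leaf — visit 18.
    Visit 21.
    At 21: go right to 23.
      23 is a leaf — visit 23.
Visit 31.
At 31: go right to 3.
  At 3: go left to 5.
    At 5: go left to 20.
      At 20: no left child.
      Visit 20.
      At 20: go right to 36.
        36 is a leaf — visit 36.
    Visit 5.
    At 5: no right child.
  Visit 3.
  At 3: go right to 25.
    At 25: go left to 4.
      At 4: no left child.
      Visit 4.
      At 4: go right to 12.
        At 12: no left child.
        Visit 12.
        At 12: go right to 22.
          22 is a leaf — visit 22.
    Visit 25.
    At 25: no right child.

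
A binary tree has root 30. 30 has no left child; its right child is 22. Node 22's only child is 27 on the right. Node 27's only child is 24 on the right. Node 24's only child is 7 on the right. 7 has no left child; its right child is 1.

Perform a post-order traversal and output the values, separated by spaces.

Post-order visits the left subtree, then the right subtree, then the node.
At 30: no left child.
At 30: go right to 22.
  At 22: no left child.
  At 22: go right to 27.
    At 27: no left child.
    At 27: go right to 24.
      At 24: no left child.
      At 24: go right to 7.
        At 7: no left child.
        At 7: go right to 1.
          1 is a leaf — visit 1.
        Visit 7.
      Visit 24.
    Visit 27.
  Visit 22.
Visit 30.

1 7 24 27 22 30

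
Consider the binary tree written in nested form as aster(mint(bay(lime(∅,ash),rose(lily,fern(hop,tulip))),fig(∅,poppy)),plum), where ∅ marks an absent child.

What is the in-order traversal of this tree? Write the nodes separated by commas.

lime, ash, bay, lily, rose, hop, fern, tulip, mint, fig, poppy, aster, plum

In-order visits the left subtree, then the node, then the right subtree.
At aster: go left to mint.
  At mint: go left to bay.
    At bay: go left to lime.
      At lime: no left child.
      Visit lime.
      At lime: go right to ash.
        ash is a leaf — visit ash.
    Visit bay.
    At bay: go right to rose.
      At rose: go left to lily.
        lily is a leaf — visit lily.
      Visit rose.
      At rose: go right to fern.
        At fern: go left to hop.
          hop is a leaf — visit hop.
        Visit fern.
        At fern: go right to tulip.
          tulip is a leaf — visit tulip.
  Visit mint.
  At mint: go right to fig.
    At fig: no left child.
    Visit fig.
    At fig: go right to poppy.
      poppy is a leaf — visit poppy.
Visit aster.
At aster: go right to plum.
  plum is a leaf — visit plum.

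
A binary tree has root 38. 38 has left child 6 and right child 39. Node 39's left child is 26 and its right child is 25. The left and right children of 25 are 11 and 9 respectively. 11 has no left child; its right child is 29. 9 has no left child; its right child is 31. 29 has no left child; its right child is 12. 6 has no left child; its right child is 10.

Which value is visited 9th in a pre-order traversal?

12

Pre-order visits the node, then its left subtree, then its right subtree.
Visit 38.
At 38: go left to 6.
  Visit 6.
  At 6: no left child.
  At 6: go right to 10.
    10 is a leaf — visit 10.
At 38: go right to 39.
  Visit 39.
  At 39: go left to 26.
    26 is a leaf — visit 26.
  At 39: go right to 25.
    Visit 25.
    At 25: go left to 11.
      Visit 11.
      At 11: no left child.
      At 11: go right to 29.
        Visit 29.
        At 29: no left child.
        At 29: go right to 12.
          12 is a leaf — visit 12.
    At 25: go right to 9.
      Visit 9.
      At 9: no left child.
      At 9: go right to 31.
        31 is a leaf — visit 31.
Full pre-order sequence: 38, 6, 10, 39, 26, 25, 11, 29, 12, 9, 31.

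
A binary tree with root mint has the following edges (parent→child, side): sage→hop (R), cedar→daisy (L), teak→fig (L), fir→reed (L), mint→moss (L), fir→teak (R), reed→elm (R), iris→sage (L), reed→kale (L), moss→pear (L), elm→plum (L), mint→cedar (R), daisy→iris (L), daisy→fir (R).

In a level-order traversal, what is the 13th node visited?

elm

Level-order visits nodes level by level from the root, left to right within each level.
Level 0: mint
Level 1: moss, cedar
Level 2: pear, daisy
Level 3: iris, fir
Level 4: sage, reed, teak
Level 5: hop, kale, elm, fig
Level 6: plum
Full level-order sequence: mint, moss, cedar, pear, daisy, iris, fir, sage, reed, teak, hop, kale, elm, fig, plum.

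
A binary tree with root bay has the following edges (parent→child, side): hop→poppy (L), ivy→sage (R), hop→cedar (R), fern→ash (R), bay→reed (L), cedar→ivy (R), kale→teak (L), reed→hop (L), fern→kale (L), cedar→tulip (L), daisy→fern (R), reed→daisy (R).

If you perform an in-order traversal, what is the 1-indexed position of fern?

11

In-order visits the left subtree, then the node, then the right subtree.
At bay: go left to reed.
  At reed: go left to hop.
    At hop: go left to poppy.
      poppy is a leaf — visit poppy.
    Visit hop.
    At hop: go right to cedar.
      At cedar: go left to tulip.
        tulip is a leaf — visit tulip.
      Visit cedar.
      At cedar: go right to ivy.
        At ivy: no left child.
        Visit ivy.
        At ivy: go right to sage.
          sage is a leaf — visit sage.
  Visit reed.
  At reed: go right to daisy.
    At daisy: no left child.
    Visit daisy.
    At daisy: go right to fern.
      At fern: go left to kale.
        At kale: go left to teak.
          teak is a leaf — visit teak.
        Visit kale.
        At kale: no right child.
      Visit fern.
      At fern: go right to ash.
        ash is a leaf — visit ash.
Visit bay.
At bay: no right child.
Full in-order sequence: poppy, hop, tulip, cedar, ivy, sage, reed, daisy, teak, kale, fern, ash, bay.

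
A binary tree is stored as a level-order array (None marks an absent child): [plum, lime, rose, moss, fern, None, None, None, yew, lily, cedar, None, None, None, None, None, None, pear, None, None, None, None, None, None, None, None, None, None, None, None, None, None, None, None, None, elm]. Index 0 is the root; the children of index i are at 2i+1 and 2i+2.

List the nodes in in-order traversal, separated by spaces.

In-order visits the left subtree, then the node, then the right subtree.
At plum: go left to lime.
  At lime: go left to moss.
    At moss: no left child.
    Visit moss.
    At moss: go right to yew.
      At yew: go left to pear.
        At pear: go left to elm.
          elm is a leaf — visit elm.
        Visit pear.
        At pear: no right child.
      Visit yew.
      At yew: no right child.
  Visit lime.
  At lime: go right to fern.
    At fern: go left to lily.
      lily is a leaf — visit lily.
    Visit fern.
    At fern: go right to cedar.
      cedar is a leaf — visit cedar.
Visit plum.
At plum: go right to rose.
  rose is a leaf — visit rose.

moss elm pear yew lime lily fern cedar plum rose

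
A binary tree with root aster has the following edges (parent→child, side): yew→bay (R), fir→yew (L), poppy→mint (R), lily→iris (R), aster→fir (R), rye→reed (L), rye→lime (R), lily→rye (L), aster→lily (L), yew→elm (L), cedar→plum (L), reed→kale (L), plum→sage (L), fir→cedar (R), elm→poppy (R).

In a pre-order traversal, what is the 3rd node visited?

rye

Pre-order visits the node, then its left subtree, then its right subtree.
Visit aster.
At aster: go left to lily.
  Visit lily.
  At lily: go left to rye.
    Visit rye.
    At rye: go left to reed.
      Visit reed.
      At reed: go left to kale.
        kale is a leaf — visit kale.
      At reed: no right child.
    At rye: go right to lime.
      lime is a leaf — visit lime.
  At lily: go right to iris.
    iris is a leaf — visit iris.
At aster: go right to fir.
  Visit fir.
  At fir: go left to yew.
    Visit yew.
    At yew: go left to elm.
      Visit elm.
      At elm: no left child.
      At elm: go right to poppy.
        Visit poppy.
        At poppy: no left child.
        At poppy: go right to mint.
          mint is a leaf — visit mint.
    At yew: go right to bay.
      bay is a leaf — visit bay.
  At fir: go right to cedar.
    Visit cedar.
    At cedar: go left to plum.
      Visit plum.
      At plum: go left to sage.
        sage is a leaf — visit sage.
      At plum: no right child.
    At cedar: no right child.
Full pre-order sequence: aster, lily, rye, reed, kale, lime, iris, fir, yew, elm, poppy, mint, bay, cedar, plum, sage.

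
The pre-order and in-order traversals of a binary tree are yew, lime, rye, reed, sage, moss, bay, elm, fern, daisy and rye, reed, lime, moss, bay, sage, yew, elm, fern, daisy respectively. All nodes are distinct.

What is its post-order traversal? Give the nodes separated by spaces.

reed rye bay moss sage lime daisy fern elm yew

The first element of pre-order is the root; it splits in-order into left and right subtrees.
Root yew: left subtree has 6 nodes {rye, reed, lime, moss, bay, sage}, right has 3 {elm, fern, daisy}.
  Root lime: left subtree has 2 nodes {rye, reed}, right has 3 {moss, bay, sage}.
    Root rye: left subtree has 0 nodes { }, right has 1 {reed}.
    Root sage: left subtree has 2 nodes {moss, bay}, right has 0 { }.
      Root moss: left subtree has 0 nodes { }, right has 1 {bay}.
  Root elm: left subtree has 0 nodes { }, right has 2 {fern, daisy}.
    Root fern: left subtree has 0 nodes { }, right has 1 {daisy}.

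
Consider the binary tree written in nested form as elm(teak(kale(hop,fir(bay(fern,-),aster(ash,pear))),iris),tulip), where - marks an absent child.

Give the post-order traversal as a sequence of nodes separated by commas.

Post-order visits the left subtree, then the right subtree, then the node.
At elm: go left to teak.
  At teak: go left to kale.
    At kale: go left to hop.
      hop is a leaf — visit hop.
    At kale: go right to fir.
      At fir: go left to bay.
        At bay: go left to fern.
          fern is a leaf — visit fern.
        At bay: no right child.
        Visit bay.
      At fir: go right to aster.
        At aster: go left to ash.
          ash is a leaf — visit ash.
        At aster: go right to pear.
          pear is a leaf — visit pear.
        Visit aster.
      Visit fir.
    Visit kale.
  At teak: go right to iris.
    iris is a leaf — visit iris.
  Visit teak.
At elm: go right to tulip.
  tulip is a leaf — visit tulip.
Visit elm.

hop, fern, bay, ash, pear, aster, fir, kale, iris, teak, tulip, elm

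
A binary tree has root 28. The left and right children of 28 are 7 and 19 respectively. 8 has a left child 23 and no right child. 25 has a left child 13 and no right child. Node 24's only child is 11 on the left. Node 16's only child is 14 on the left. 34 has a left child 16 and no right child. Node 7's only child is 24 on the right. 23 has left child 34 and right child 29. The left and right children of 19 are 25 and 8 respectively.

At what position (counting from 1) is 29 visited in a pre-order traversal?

13

Pre-order visits the node, then its left subtree, then its right subtree.
Visit 28.
At 28: go left to 7.
  Visit 7.
  At 7: no left child.
  At 7: go right to 24.
    Visit 24.
    At 24: go left to 11.
      11 is a leaf — visit 11.
    At 24: no right child.
At 28: go right to 19.
  Visit 19.
  At 19: go left to 25.
    Visit 25.
    At 25: go left to 13.
      13 is a leaf — visit 13.
    At 25: no right child.
  At 19: go right to 8.
    Visit 8.
    At 8: go left to 23.
      Visit 23.
      At 23: go left to 34.
        Visit 34.
        At 34: go left to 16.
          Visit 16.
          At 16: go left to 14.
            14 is a leaf — visit 14.
          At 16: no right child.
        At 34: no right child.
      At 23: go right to 29.
        29 is a leaf — visit 29.
    At 8: no right child.
Full pre-order sequence: 28, 7, 24, 11, 19, 25, 13, 8, 23, 34, 16, 14, 29.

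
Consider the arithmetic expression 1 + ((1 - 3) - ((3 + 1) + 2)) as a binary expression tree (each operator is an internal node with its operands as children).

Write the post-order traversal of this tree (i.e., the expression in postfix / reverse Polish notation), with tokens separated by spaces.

Post-order on an expression tree gives postfix notation: for each operator, emit left operand, right operand, then the operator.

1 1 3 - 3 1 + 2 + - +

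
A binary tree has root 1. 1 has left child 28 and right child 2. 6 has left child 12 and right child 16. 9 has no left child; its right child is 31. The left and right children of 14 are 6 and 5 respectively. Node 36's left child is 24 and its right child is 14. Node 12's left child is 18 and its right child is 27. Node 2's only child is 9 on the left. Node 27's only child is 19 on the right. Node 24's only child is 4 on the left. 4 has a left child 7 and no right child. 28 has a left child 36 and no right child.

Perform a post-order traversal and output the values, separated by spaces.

Post-order visits the left subtree, then the right subtree, then the node.
At 1: go left to 28.
  At 28: go left to 36.
    At 36: go left to 24.
      At 24: go left to 4.
        At 4: go left to 7.
          7 is a leaf — visit 7.
        At 4: no right child.
        Visit 4.
      At 24: no right child.
      Visit 24.
    At 36: go right to 14.
      At 14: go left to 6.
        At 6: go left to 12.
          At 12: go left to 18.
            18 is a leaf — visit 18.
          At 12: go right to 27.
            At 27: no left child.
            At 27: go right to 19.
              19 is a leaf — visit 19.
            Visit 27.
          Visit 12.
        At 6: go right to 16.
          16 is a leaf — visit 16.
        Visit 6.
      At 14: go right to 5.
        5 is a leaf — visit 5.
      Visit 14.
    Visit 36.
  At 28: no right child.
  Visit 28.
At 1: go right to 2.
  At 2: go left to 9.
    At 9: no left child.
    At 9: go right to 31.
      31 is a leaf — visit 31.
    Visit 9.
  At 2: no right child.
  Visit 2.
Visit 1.

7 4 24 18 19 27 12 16 6 5 14 36 28 31 9 2 1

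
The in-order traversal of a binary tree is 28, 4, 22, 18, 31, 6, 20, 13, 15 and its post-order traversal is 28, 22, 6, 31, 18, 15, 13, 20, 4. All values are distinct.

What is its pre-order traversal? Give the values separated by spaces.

The last element of post-order is the root; it splits in-order into left and right subtrees.
Root 4: left subtree has 1 node {28}, right has 7 {22, 18, 31, 6, 20, 13, 15}.
  Root 20: left subtree has 4 nodes {22, 18, 31, 6}, right has 2 {13, 15}.
    Root 18: left subtree has 1 node {22}, right has 2 {31, 6}.
      Root 31: left subtree has 0 nodes { }, right has 1 {6}.
    Root 13: left subtree has 0 nodes { }, right has 1 {15}.

4 28 20 18 22 31 6 13 15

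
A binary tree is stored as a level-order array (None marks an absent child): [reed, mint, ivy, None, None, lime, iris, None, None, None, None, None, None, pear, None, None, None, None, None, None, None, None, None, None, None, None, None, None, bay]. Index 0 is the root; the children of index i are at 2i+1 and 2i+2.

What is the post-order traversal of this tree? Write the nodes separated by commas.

mint, lime, bay, pear, iris, ivy, reed

Post-order visits the left subtree, then the right subtree, then the node.
At reed: go left to mint.
  mint is a leaf — visit mint.
At reed: go right to ivy.
  At ivy: go left to lime.
    lime is a leaf — visit lime.
  At ivy: go right to iris.
    At iris: go left to pear.
      At pear: no left child.
      At pear: go right to bay.
        bay is a leaf — visit bay.
      Visit pear.
    At iris: no right child.
    Visit iris.
  Visit ivy.
Visit reed.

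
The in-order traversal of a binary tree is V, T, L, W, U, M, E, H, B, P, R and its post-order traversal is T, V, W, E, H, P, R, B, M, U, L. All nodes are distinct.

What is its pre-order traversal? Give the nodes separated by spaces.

The last element of post-order is the root; it splits in-order into left and right subtrees.
Root L: left subtree has 2 nodes {V, T}, right has 8 {W, U, M, E, H, B, P, R}.
  Root V: left subtree has 0 nodes { }, right has 1 {T}.
  Root U: left subtree has 1 node {W}, right has 6 {M, E, H, B, P, R}.
    Root M: left subtree has 0 nodes { }, right has 5 {E, H, B, P, R}.
      Root B: left subtree has 2 nodes {E, H}, right has 2 {P, R}.
        Root H: left subtree has 1 node {E}, right has 0 { }.
        Root R: left subtree has 1 node {P}, right has 0 { }.

L V T U W M B H E R P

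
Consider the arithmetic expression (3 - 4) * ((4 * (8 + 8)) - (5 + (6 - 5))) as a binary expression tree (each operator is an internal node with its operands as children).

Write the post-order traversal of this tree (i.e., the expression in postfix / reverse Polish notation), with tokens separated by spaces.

Post-order on an expression tree gives postfix notation: for each operator, emit left operand, right operand, then the operator.

3 4 - 4 8 8 + * 5 6 5 - + - *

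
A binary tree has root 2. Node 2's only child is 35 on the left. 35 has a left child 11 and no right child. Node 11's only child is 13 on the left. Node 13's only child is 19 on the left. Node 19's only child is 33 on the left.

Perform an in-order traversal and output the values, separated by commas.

In-order visits the left subtree, then the node, then the right subtree.
At 2: go left to 35.
  At 35: go left to 11.
    At 11: go left to 13.
      At 13: go left to 19.
        At 19: go left to 33.
          33 is a leaf — visit 33.
        Visit 19.
        At 19: no right child.
      Visit 13.
      At 13: no right child.
    Visit 11.
    At 11: no right child.
  Visit 35.
  At 35: no right child.
Visit 2.
At 2: no right child.

33, 19, 13, 11, 35, 2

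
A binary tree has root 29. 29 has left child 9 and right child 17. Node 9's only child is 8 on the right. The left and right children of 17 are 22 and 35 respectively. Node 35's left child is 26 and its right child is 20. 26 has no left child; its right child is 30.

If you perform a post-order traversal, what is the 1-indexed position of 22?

3

Post-order visits the left subtree, then the right subtree, then the node.
At 29: go left to 9.
  At 9: no left child.
  At 9: go right to 8.
    8 is a leaf — visit 8.
  Visit 9.
At 29: go right to 17.
  At 17: go left to 22.
    22 is a leaf — visit 22.
  At 17: go right to 35.
    At 35: go left to 26.
      At 26: no left child.
      At 26: go right to 30.
        30 is a leaf — visit 30.
      Visit 26.
    At 35: go right to 20.
      20 is a leaf — visit 20.
    Visit 35.
  Visit 17.
Visit 29.
Full post-order sequence: 8, 9, 22, 30, 26, 20, 35, 17, 29.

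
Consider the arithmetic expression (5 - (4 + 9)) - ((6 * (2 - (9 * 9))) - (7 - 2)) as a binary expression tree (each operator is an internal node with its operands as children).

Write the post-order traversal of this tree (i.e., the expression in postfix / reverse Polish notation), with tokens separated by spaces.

Post-order on an expression tree gives postfix notation: for each operator, emit left operand, right operand, then the operator.

5 4 9 + - 6 2 9 9 * - * 7 2 - - -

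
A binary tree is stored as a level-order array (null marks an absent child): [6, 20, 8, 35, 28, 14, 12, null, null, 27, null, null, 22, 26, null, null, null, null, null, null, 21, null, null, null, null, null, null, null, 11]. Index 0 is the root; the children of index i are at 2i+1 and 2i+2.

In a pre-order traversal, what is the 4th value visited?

Pre-order visits the node, then its left subtree, then its right subtree.
Visit 6.
At 6: go left to 20.
  Visit 20.
  At 20: go left to 35.
    35 is a leaf — visit 35.
  At 20: go right to 28.
    Visit 28.
    At 28: go left to 27.
      Visit 27.
      At 27: no left child.
      At 27: go right to 21.
        21 is a leaf — visit 21.
    At 28: no right child.
At 6: go right to 8.
  Visit 8.
  At 8: go left to 14.
    Visit 14.
    At 14: no left child.
    At 14: go right to 22.
      22 is a leaf — visit 22.
  At 8: go right to 12.
    Visit 12.
    At 12: go left to 26.
      Visit 26.
      At 26: no left child.
      At 26: go right to 11.
        11 is a leaf — visit 11.
    At 12: no right child.
Full pre-order sequence: 6, 20, 35, 28, 27, 21, 8, 14, 22, 12, 26, 11.

28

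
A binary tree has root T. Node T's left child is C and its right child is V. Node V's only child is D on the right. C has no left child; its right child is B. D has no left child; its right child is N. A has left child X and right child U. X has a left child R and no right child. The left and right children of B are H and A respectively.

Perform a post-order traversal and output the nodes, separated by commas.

H, R, X, U, A, B, C, N, D, V, T

Post-order visits the left subtree, then the right subtree, then the node.
At T: go left to C.
  At C: no left child.
  At C: go right to B.
    At B: go left to H.
      H is a leaf — visit H.
    At B: go right to A.
      At A: go left to X.
        At X: go left to R.
          R is a leaf — visit R.
        At X: no right child.
        Visit X.
      At A: go right to U.
        U is a leaf — visit U.
      Visit A.
    Visit B.
  Visit C.
At T: go right to V.
  At V: no left child.
  At V: go right to D.
    At D: no left child.
    At D: go right to N.
      N is a leaf — visit N.
    Visit D.
  Visit V.
Visit T.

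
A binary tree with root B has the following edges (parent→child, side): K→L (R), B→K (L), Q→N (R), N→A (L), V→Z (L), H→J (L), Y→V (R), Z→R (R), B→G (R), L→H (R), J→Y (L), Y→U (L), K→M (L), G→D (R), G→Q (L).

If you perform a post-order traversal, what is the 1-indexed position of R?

Post-order visits the left subtree, then the right subtree, then the node.
At B: go left to K.
  At K: go left to M.
    M is a leaf — visit M.
  At K: go right to L.
    At L: no left child.
    At L: go right to H.
      At H: go left to J.
        At J: go left to Y.
          At Y: go left to U.
            U is a leaf — visit U.
          At Y: go right to V.
            At V: go left to Z.
              At Z: no left child.
              At Z: go right to R.
                R is a leaf — visit R.
              Visit Z.
            At V: no right child.
            Visit V.
          Visit Y.
        At J: no right child.
        Visit J.
      At H: no right child.
      Visit H.
    Visit L.
  Visit K.
At B: go right to G.
  At G: go left to Q.
    At Q: no left child.
    At Q: go right to N.
      At N: go left to A.
        A is a leaf — visit A.
      At N: no right child.
      Visit N.
    Visit Q.
  At G: go right to D.
    D is a leaf — visit D.
  Visit G.
Visit B.
Full post-order sequence: M, U, R, Z, V, Y, J, H, L, K, A, N, Q, D, G, B.

3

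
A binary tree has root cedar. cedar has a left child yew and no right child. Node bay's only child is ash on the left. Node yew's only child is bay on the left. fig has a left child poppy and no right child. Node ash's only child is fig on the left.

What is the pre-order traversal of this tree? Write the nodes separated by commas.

cedar, yew, bay, ash, fig, poppy

Pre-order visits the node, then its left subtree, then its right subtree.
Visit cedar.
At cedar: go left to yew.
  Visit yew.
  At yew: go left to bay.
    Visit bay.
    At bay: go left to ash.
      Visit ash.
      At ash: go left to fig.
        Visit fig.
        At fig: go left to poppy.
          poppy is a leaf — visit poppy.
        At fig: no right child.
      At ash: no right child.
    At bay: no right child.
  At yew: no right child.
At cedar: no right child.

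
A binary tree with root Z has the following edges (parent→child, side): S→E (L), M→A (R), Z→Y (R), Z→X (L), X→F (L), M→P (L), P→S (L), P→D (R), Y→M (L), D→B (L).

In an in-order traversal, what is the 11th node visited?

In-order visits the left subtree, then the node, then the right subtree.
At Z: go left to X.
  At X: go left to F.
    F is a leaf — visit F.
  Visit X.
  At X: no right child.
Visit Z.
At Z: go right to Y.
  At Y: go left to M.
    At M: go left to P.
      At P: go left to S.
        At S: go left to E.
          E is a leaf — visit E.
        Visit S.
        At S: no right child.
      Visit P.
      At P: go right to D.
        At D: go left to B.
          B is a leaf — visit B.
        Visit D.
        At D: no right child.
    Visit M.
    At M: go right to A.
      A is a leaf — visit A.
  Visit Y.
  At Y: no right child.
Full in-order sequence: F, X, Z, E, S, P, B, D, M, A, Y.

Y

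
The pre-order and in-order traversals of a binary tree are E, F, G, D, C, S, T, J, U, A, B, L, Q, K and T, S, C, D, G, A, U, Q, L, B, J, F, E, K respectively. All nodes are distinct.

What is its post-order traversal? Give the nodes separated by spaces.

The first element of pre-order is the root; it splits in-order into left and right subtrees.
Root E: left subtree has 12 nodes {T, S, C, D, G, A, U, Q, L, B, J, F}, right has 1 {K}.
  Root F: left subtree has 11 nodes {T, S, C, D, G, A, U, Q, L, B, J}, right has 0 { }.
    Root G: left subtree has 4 nodes {T, S, C, D}, right has 6 {A, U, Q, L, B, J}.
      Root D: left subtree has 3 nodes {T, S, C}, right has 0 { }.
        Root C: left subtree has 2 nodes {T, S}, right has 0 { }.
          Root S: left subtree has 1 node {T}, right has 0 { }.
      Root J: left subtree has 5 nodes {A, U, Q, L, B}, right has 0 { }.
        Root U: left subtree has 1 node {A}, right has 3 {Q, L, B}.
          Root B: left subtree has 2 nodes {Q, L}, right has 0 { }.
            Root L: left subtree has 1 node {Q}, right has 0 { }.

T S C D A Q L B U J G F K E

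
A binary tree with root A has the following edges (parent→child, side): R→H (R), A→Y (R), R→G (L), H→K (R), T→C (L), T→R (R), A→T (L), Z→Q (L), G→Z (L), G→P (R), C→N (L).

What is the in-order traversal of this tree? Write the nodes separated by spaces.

N C T Q Z G P R H K A Y

In-order visits the left subtree, then the node, then the right subtree.
At A: go left to T.
  At T: go left to C.
    At C: go left to N.
      N is a leaf — visit N.
    Visit C.
    At C: no right child.
  Visit T.
  At T: go right to R.
    At R: go left to G.
      At G: go left to Z.
        At Z: go left to Q.
          Q is a leaf — visit Q.
        Visit Z.
        At Z: no right child.
      Visit G.
      At G: go right to P.
        P is a leaf — visit P.
    Visit R.
    At R: go right to H.
      At H: no left child.
      Visit H.
      At H: go right to K.
        K is a leaf — visit K.
Visit A.
At A: go right to Y.
  Y is a leaf — visit Y.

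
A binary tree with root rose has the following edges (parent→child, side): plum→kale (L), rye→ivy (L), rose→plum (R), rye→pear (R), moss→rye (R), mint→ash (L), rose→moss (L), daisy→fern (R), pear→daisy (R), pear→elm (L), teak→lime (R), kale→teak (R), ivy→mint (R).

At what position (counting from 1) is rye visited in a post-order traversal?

Post-order visits the left subtree, then the right subtree, then the node.
At rose: go left to moss.
  At moss: no left child.
  At moss: go right to rye.
    At rye: go left to ivy.
      At ivy: no left child.
      At ivy: go right to mint.
        At mint: go left to ash.
          ash is a leaf — visit ash.
        At mint: no right child.
        Visit mint.
      Visit ivy.
    At rye: go right to pear.
      At pear: go left to elm.
        elm is a leaf — visit elm.
      At pear: go right to daisy.
        At daisy: no left child.
        At daisy: go right to fern.
          fern is a leaf — visit fern.
        Visit daisy.
      Visit pear.
    Visit rye.
  Visit moss.
At rose: go right to plum.
  At plum: go left to kale.
    At kale: no left child.
    At kale: go right to teak.
      At teak: no left child.
      At teak: go right to lime.
        lime is a leaf — visit lime.
      Visit teak.
    Visit kale.
  At plum: no right child.
  Visit plum.
Visit rose.
Full post-order sequence: ash, mint, ivy, elm, fern, daisy, pear, rye, moss, lime, teak, kale, plum, rose.

8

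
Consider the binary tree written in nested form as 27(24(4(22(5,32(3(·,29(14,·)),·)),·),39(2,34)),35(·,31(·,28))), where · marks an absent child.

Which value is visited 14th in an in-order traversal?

31

In-order visits the left subtree, then the node, then the right subtree.
At 27: go left to 24.
  At 24: go left to 4.
    At 4: go left to 22.
      At 22: go left to 5.
        5 is a leaf — visit 5.
      Visit 22.
      At 22: go right to 32.
        At 32: go left to 3.
          At 3: no left child.
          Visit 3.
          At 3: go right to 29.
            At 29: go left to 14.
              14 is a leaf — visit 14.
            Visit 29.
            At 29: no right child.
        Visit 32.
        At 32: no right child.
    Visit 4.
    At 4: no right child.
  Visit 24.
  At 24: go right to 39.
    At 39: go left to 2.
      2 is a leaf — visit 2.
    Visit 39.
    At 39: go right to 34.
      34 is a leaf — visit 34.
Visit 27.
At 27: go right to 35.
  At 35: no left child.
  Visit 35.
  At 35: go right to 31.
    At 31: no left child.
    Visit 31.
    At 31: go right to 28.
      28 is a leaf — visit 28.
Full in-order sequence: 5, 22, 3, 14, 29, 32, 4, 24, 2, 39, 34, 27, 35, 31, 28.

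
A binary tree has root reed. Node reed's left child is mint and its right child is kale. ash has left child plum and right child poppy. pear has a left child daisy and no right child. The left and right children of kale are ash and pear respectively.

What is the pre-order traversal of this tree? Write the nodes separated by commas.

Pre-order visits the node, then its left subtree, then its right subtree.
Visit reed.
At reed: go left to mint.
  mint is a leaf — visit mint.
At reed: go right to kale.
  Visit kale.
  At kale: go left to ash.
    Visit ash.
    At ash: go left to plum.
      plum is a leaf — visit plum.
    At ash: go right to poppy.
      poppy is a leaf — visit poppy.
  At kale: go right to pear.
    Visit pear.
    At pear: go left to daisy.
      daisy is a leaf — visit daisy.
    At pear: no right child.

reed, mint, kale, ash, plum, poppy, pear, daisy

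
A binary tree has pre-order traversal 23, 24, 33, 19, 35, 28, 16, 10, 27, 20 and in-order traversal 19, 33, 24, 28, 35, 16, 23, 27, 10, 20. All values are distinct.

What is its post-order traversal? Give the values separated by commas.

The first element of pre-order is the root; it splits in-order into left and right subtrees.
Root 23: left subtree has 6 nodes {19, 33, 24, 28, 35, 16}, right has 3 {27, 10, 20}.
  Root 24: left subtree has 2 nodes {19, 33}, right has 3 {28, 35, 16}.
    Root 33: left subtree has 1 node {19}, right has 0 { }.
    Root 35: left subtree has 1 node {28}, right has 1 {16}.
  Root 10: left subtree has 1 node {27}, right has 1 {20}.

19, 33, 28, 16, 35, 24, 27, 20, 10, 23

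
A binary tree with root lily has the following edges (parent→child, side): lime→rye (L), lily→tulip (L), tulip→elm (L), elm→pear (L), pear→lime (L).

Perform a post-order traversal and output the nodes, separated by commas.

rye, lime, pear, elm, tulip, lily

Post-order visits the left subtree, then the right subtree, then the node.
At lily: go left to tulip.
  At tulip: go left to elm.
    At elm: go left to pear.
      At pear: go left to lime.
        At lime: go left to rye.
          rye is a leaf — visit rye.
        At lime: no right child.
        Visit lime.
      At pear: no right child.
      Visit pear.
    At elm: no right child.
    Visit elm.
  At tulip: no right child.
  Visit tulip.
At lily: no right child.
Visit lily.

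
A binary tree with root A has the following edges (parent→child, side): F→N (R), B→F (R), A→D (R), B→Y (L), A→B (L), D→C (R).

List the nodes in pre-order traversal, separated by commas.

A, B, Y, F, N, D, C

Pre-order visits the node, then its left subtree, then its right subtree.
Visit A.
At A: go left to B.
  Visit B.
  At B: go left to Y.
    Y is a leaf — visit Y.
  At B: go right to F.
    Visit F.
    At F: no left child.
    At F: go right to N.
      N is a leaf — visit N.
At A: go right to D.
  Visit D.
  At D: no left child.
  At D: go right to C.
    C is a leaf — visit C.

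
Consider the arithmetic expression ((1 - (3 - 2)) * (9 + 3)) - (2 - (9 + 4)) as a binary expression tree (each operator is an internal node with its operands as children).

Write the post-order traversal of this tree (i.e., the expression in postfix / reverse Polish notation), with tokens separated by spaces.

1 3 2 - - 9 3 + * 2 9 4 + - -

Post-order on an expression tree gives postfix notation: for each operator, emit left operand, right operand, then the operator.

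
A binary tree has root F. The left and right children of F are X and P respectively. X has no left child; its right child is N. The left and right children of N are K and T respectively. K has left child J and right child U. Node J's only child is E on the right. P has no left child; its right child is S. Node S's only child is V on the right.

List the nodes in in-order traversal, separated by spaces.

X J E K U N T F P S V

In-order visits the left subtree, then the node, then the right subtree.
At F: go left to X.
  At X: no left child.
  Visit X.
  At X: go right to N.
    At N: go left to K.
      At K: go left to J.
        At J: no left child.
        Visit J.
        At J: go right to E.
          E is a leaf — visit E.
      Visit K.
      At K: go right to U.
        U is a leaf — visit U.
    Visit N.
    At N: go right to T.
      T is a leaf — visit T.
Visit F.
At F: go right to P.
  At P: no left child.
  Visit P.
  At P: go right to S.
    At S: no left child.
    Visit S.
    At S: go right to V.
      V is a leaf — visit V.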